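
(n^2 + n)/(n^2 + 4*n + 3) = n/(n + 3)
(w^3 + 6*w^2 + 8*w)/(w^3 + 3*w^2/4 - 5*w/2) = 4*(w + 4)/(4*w - 5)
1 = 1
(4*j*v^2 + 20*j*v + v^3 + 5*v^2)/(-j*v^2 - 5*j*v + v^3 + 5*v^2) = (4*j + v)/(-j + v)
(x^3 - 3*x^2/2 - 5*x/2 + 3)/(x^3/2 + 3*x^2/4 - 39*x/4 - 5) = 2*(2*x^3 - 3*x^2 - 5*x + 6)/(2*x^3 + 3*x^2 - 39*x - 20)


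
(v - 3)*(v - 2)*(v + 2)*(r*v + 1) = r*v^4 - 3*r*v^3 - 4*r*v^2 + 12*r*v + v^3 - 3*v^2 - 4*v + 12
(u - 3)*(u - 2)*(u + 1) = u^3 - 4*u^2 + u + 6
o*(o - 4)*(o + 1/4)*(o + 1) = o^4 - 11*o^3/4 - 19*o^2/4 - o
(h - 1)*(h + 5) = h^2 + 4*h - 5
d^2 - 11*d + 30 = (d - 6)*(d - 5)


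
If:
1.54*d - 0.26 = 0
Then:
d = 0.17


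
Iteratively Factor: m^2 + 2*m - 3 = (m + 3)*(m - 1)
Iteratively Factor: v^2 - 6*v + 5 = (v - 1)*(v - 5)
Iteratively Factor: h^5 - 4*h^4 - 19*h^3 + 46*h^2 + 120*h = (h)*(h^4 - 4*h^3 - 19*h^2 + 46*h + 120) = h*(h - 4)*(h^3 - 19*h - 30) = h*(h - 4)*(h + 3)*(h^2 - 3*h - 10) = h*(h - 5)*(h - 4)*(h + 3)*(h + 2)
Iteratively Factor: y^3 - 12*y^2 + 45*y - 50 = (y - 5)*(y^2 - 7*y + 10) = (y - 5)*(y - 2)*(y - 5)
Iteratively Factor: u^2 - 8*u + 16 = (u - 4)*(u - 4)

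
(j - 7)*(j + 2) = j^2 - 5*j - 14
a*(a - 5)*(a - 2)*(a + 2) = a^4 - 5*a^3 - 4*a^2 + 20*a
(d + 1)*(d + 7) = d^2 + 8*d + 7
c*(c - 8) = c^2 - 8*c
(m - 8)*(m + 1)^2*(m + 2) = m^4 - 4*m^3 - 27*m^2 - 38*m - 16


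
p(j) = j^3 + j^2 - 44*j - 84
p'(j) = 3*j^2 + 2*j - 44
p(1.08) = -129.09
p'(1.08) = -38.34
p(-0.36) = -68.08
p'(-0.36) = -44.33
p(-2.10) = 3.55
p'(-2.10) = -34.97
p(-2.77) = 24.30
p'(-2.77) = -26.52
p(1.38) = -140.19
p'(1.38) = -35.53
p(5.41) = -134.43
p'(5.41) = 54.62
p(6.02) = -94.47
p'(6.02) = 76.76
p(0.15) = -90.57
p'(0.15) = -43.63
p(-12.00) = -1140.00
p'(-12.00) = 364.00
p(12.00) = 1260.00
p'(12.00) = 412.00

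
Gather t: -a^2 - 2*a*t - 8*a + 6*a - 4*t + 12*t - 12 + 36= -a^2 - 2*a + t*(8 - 2*a) + 24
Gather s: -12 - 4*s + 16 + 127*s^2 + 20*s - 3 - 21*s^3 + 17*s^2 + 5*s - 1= -21*s^3 + 144*s^2 + 21*s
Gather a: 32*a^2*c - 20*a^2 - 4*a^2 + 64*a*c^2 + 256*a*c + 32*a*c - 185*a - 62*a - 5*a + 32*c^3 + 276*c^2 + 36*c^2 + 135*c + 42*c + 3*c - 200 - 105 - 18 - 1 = a^2*(32*c - 24) + a*(64*c^2 + 288*c - 252) + 32*c^3 + 312*c^2 + 180*c - 324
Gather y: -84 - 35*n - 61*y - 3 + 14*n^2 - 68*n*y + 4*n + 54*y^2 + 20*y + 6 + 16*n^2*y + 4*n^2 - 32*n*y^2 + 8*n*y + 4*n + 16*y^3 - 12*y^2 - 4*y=18*n^2 - 27*n + 16*y^3 + y^2*(42 - 32*n) + y*(16*n^2 - 60*n - 45) - 81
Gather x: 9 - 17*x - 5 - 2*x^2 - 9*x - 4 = -2*x^2 - 26*x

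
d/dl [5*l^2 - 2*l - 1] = 10*l - 2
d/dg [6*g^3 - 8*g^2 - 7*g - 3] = 18*g^2 - 16*g - 7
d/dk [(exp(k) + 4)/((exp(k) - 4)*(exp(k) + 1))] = (-exp(2*k) - 8*exp(k) + 8)*exp(k)/(exp(4*k) - 6*exp(3*k) + exp(2*k) + 24*exp(k) + 16)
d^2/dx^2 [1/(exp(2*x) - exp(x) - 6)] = ((1 - 4*exp(x))*(-exp(2*x) + exp(x) + 6) - 2*(2*exp(x) - 1)^2*exp(x))*exp(x)/(-exp(2*x) + exp(x) + 6)^3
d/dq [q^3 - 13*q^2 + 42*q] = 3*q^2 - 26*q + 42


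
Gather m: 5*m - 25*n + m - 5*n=6*m - 30*n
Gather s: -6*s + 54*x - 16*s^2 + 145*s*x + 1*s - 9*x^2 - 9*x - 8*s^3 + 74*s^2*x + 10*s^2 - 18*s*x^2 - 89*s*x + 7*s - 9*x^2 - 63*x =-8*s^3 + s^2*(74*x - 6) + s*(-18*x^2 + 56*x + 2) - 18*x^2 - 18*x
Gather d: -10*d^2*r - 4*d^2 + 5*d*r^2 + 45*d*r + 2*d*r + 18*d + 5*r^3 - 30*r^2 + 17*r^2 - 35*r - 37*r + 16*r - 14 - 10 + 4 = d^2*(-10*r - 4) + d*(5*r^2 + 47*r + 18) + 5*r^3 - 13*r^2 - 56*r - 20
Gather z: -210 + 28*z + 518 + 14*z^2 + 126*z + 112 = 14*z^2 + 154*z + 420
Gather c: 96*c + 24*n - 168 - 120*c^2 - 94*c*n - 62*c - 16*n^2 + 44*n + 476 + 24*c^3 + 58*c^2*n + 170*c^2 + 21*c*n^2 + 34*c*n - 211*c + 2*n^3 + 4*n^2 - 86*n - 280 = 24*c^3 + c^2*(58*n + 50) + c*(21*n^2 - 60*n - 177) + 2*n^3 - 12*n^2 - 18*n + 28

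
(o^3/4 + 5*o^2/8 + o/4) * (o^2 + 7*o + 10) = o^5/4 + 19*o^4/8 + 57*o^3/8 + 8*o^2 + 5*o/2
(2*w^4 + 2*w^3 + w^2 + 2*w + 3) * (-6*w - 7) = -12*w^5 - 26*w^4 - 20*w^3 - 19*w^2 - 32*w - 21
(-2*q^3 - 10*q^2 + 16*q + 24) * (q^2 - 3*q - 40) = -2*q^5 - 4*q^4 + 126*q^3 + 376*q^2 - 712*q - 960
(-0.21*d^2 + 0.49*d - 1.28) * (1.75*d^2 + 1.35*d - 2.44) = -0.3675*d^4 + 0.574*d^3 - 1.0661*d^2 - 2.9236*d + 3.1232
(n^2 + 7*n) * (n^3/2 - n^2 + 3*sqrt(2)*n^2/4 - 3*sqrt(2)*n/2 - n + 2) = n^5/2 + 3*sqrt(2)*n^4/4 + 5*n^4/2 - 8*n^3 + 15*sqrt(2)*n^3/4 - 21*sqrt(2)*n^2/2 - 5*n^2 + 14*n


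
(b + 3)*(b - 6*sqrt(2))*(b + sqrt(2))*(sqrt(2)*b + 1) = sqrt(2)*b^4 - 9*b^3 + 3*sqrt(2)*b^3 - 27*b^2 - 17*sqrt(2)*b^2 - 51*sqrt(2)*b - 12*b - 36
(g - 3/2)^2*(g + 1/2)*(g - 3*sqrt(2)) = g^4 - 3*sqrt(2)*g^3 - 5*g^3/2 + 3*g^2/4 + 15*sqrt(2)*g^2/2 - 9*sqrt(2)*g/4 + 9*g/8 - 27*sqrt(2)/8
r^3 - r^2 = r^2*(r - 1)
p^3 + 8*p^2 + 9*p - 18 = (p - 1)*(p + 3)*(p + 6)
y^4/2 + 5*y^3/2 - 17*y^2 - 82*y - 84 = (y/2 + 1)*(y - 6)*(y + 2)*(y + 7)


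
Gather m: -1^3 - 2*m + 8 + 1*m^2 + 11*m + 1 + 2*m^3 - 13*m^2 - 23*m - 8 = 2*m^3 - 12*m^2 - 14*m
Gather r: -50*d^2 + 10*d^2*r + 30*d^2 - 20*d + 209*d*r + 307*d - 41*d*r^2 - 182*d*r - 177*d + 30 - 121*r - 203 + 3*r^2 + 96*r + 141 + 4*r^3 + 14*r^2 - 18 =-20*d^2 + 110*d + 4*r^3 + r^2*(17 - 41*d) + r*(10*d^2 + 27*d - 25) - 50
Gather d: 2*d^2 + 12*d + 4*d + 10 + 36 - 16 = 2*d^2 + 16*d + 30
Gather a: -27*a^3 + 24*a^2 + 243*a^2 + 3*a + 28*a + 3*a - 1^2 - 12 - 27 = -27*a^3 + 267*a^2 + 34*a - 40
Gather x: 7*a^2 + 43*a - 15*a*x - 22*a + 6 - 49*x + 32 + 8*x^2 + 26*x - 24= 7*a^2 + 21*a + 8*x^2 + x*(-15*a - 23) + 14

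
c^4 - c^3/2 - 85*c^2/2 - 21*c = c*(c - 7)*(c + 1/2)*(c + 6)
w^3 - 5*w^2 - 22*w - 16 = (w - 8)*(w + 1)*(w + 2)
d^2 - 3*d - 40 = (d - 8)*(d + 5)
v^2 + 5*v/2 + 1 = (v + 1/2)*(v + 2)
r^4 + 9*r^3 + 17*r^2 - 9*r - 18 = (r - 1)*(r + 1)*(r + 3)*(r + 6)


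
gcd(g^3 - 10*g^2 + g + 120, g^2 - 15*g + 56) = g - 8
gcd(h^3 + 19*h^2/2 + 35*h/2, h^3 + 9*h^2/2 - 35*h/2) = h^2 + 7*h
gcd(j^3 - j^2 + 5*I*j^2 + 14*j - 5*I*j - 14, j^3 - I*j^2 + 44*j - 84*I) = j^2 + 5*I*j + 14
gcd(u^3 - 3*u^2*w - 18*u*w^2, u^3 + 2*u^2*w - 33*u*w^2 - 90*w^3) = u^2 - 3*u*w - 18*w^2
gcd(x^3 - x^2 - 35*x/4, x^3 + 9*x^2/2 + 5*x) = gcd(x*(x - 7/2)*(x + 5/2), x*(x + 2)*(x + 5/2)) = x^2 + 5*x/2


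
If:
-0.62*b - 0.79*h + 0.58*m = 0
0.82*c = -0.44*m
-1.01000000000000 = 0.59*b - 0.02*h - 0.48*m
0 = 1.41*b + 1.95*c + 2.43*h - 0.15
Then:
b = -3.34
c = 1.10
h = 1.12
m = -2.05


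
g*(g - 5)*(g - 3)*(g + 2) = g^4 - 6*g^3 - g^2 + 30*g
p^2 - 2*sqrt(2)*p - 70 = (p - 7*sqrt(2))*(p + 5*sqrt(2))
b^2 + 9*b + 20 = (b + 4)*(b + 5)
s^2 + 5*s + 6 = (s + 2)*(s + 3)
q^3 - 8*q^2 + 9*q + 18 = (q - 6)*(q - 3)*(q + 1)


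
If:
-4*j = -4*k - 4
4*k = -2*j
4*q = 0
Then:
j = 2/3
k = -1/3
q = 0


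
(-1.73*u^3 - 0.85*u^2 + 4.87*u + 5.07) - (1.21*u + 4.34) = -1.73*u^3 - 0.85*u^2 + 3.66*u + 0.73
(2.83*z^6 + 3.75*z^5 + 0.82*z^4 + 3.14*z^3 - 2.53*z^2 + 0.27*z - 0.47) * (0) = 0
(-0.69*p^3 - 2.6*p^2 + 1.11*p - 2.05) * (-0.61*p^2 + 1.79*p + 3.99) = 0.4209*p^5 + 0.3509*p^4 - 8.0842*p^3 - 7.1366*p^2 + 0.759400000000001*p - 8.1795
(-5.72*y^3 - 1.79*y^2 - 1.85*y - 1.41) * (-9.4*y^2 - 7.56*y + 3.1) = 53.768*y^5 + 60.0692*y^4 + 13.1904*y^3 + 21.691*y^2 + 4.9246*y - 4.371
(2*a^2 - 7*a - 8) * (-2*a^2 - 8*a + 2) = -4*a^4 - 2*a^3 + 76*a^2 + 50*a - 16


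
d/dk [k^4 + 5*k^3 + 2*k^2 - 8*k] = 4*k^3 + 15*k^2 + 4*k - 8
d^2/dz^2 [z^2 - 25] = 2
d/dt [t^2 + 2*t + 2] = 2*t + 2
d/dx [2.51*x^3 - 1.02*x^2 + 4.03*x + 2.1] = 7.53*x^2 - 2.04*x + 4.03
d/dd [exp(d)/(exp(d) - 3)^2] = (-exp(d) - 3)*exp(d)/(exp(d) - 3)^3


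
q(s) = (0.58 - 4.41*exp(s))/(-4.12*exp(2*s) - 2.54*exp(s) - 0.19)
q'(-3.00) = 1.17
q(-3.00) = -1.10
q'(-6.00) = 0.15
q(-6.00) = -2.90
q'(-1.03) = 0.23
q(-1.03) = 0.61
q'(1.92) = -0.13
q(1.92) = 0.14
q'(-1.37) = 0.49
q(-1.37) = 0.49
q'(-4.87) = 0.41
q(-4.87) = -2.60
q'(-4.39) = 0.60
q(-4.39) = -2.36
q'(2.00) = -0.12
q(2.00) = 0.13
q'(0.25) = -0.26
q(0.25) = 0.50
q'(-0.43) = -0.11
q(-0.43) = 0.64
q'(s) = (0.58 - 4.41*exp(s))*(8.24*exp(2*s) + 2.54*exp(s))/(-4.12*exp(2*s) - 2.54*exp(s) - 0.19)^2 - 4.41*exp(s)/(-4.12*exp(2*s) - 2.54*exp(s) - 0.19) = (-18.1692*exp(2*s) + 4.7792*exp(s) + 2.3111)*exp(s)/(16.9744*exp(4*s) + 20.9296*exp(3*s) + 8.0172*exp(2*s) + 0.9652*exp(s) + 0.0361)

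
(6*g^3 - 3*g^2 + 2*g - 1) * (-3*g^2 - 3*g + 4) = -18*g^5 - 9*g^4 + 27*g^3 - 15*g^2 + 11*g - 4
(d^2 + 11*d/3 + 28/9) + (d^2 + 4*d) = 2*d^2 + 23*d/3 + 28/9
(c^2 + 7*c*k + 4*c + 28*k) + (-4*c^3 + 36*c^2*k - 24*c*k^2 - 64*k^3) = -4*c^3 + 36*c^2*k + c^2 - 24*c*k^2 + 7*c*k + 4*c - 64*k^3 + 28*k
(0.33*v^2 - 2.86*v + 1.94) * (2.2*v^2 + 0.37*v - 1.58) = 0.726*v^4 - 6.1699*v^3 + 2.6884*v^2 + 5.2366*v - 3.0652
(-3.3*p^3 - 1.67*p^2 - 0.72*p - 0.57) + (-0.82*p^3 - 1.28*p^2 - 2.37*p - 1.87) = -4.12*p^3 - 2.95*p^2 - 3.09*p - 2.44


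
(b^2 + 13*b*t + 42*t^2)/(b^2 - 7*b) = (b^2 + 13*b*t + 42*t^2)/(b*(b - 7))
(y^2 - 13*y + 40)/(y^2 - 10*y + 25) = (y - 8)/(y - 5)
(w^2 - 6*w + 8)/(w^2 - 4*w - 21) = (-w^2 + 6*w - 8)/(-w^2 + 4*w + 21)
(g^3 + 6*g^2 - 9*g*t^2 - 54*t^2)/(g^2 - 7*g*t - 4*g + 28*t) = (g^3 + 6*g^2 - 9*g*t^2 - 54*t^2)/(g^2 - 7*g*t - 4*g + 28*t)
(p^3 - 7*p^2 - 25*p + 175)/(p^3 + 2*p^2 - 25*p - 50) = (p - 7)/(p + 2)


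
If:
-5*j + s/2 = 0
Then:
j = s/10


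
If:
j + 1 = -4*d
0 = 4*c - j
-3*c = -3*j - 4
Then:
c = -4/9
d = 7/36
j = -16/9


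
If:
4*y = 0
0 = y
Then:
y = 0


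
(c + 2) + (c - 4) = 2*c - 2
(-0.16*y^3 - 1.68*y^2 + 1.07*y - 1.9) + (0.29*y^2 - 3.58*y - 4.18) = -0.16*y^3 - 1.39*y^2 - 2.51*y - 6.08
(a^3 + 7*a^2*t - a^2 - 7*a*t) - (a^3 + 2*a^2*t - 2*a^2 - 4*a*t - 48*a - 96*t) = 5*a^2*t + a^2 - 3*a*t + 48*a + 96*t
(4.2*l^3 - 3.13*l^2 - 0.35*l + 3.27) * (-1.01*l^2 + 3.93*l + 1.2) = -4.242*l^5 + 19.6673*l^4 - 6.9074*l^3 - 8.4342*l^2 + 12.4311*l + 3.924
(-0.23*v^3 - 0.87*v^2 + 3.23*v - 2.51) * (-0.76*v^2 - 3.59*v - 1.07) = 0.1748*v^5 + 1.4869*v^4 + 0.9146*v^3 - 8.7572*v^2 + 5.5548*v + 2.6857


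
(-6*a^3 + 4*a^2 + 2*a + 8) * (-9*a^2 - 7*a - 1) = 54*a^5 + 6*a^4 - 40*a^3 - 90*a^2 - 58*a - 8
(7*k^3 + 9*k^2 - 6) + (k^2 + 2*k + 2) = 7*k^3 + 10*k^2 + 2*k - 4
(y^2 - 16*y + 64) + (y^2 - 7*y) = 2*y^2 - 23*y + 64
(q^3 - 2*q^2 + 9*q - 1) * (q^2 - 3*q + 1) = q^5 - 5*q^4 + 16*q^3 - 30*q^2 + 12*q - 1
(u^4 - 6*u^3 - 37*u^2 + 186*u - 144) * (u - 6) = u^5 - 12*u^4 - u^3 + 408*u^2 - 1260*u + 864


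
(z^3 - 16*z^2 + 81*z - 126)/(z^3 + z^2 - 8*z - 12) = (z^2 - 13*z + 42)/(z^2 + 4*z + 4)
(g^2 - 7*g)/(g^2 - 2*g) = (g - 7)/(g - 2)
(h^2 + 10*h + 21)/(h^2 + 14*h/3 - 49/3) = 3*(h + 3)/(3*h - 7)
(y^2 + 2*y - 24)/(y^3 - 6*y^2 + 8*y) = (y + 6)/(y*(y - 2))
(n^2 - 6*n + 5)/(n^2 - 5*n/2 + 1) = 2*(n^2 - 6*n + 5)/(2*n^2 - 5*n + 2)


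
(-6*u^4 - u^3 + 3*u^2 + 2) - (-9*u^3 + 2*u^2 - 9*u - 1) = -6*u^4 + 8*u^3 + u^2 + 9*u + 3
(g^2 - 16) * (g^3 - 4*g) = g^5 - 20*g^3 + 64*g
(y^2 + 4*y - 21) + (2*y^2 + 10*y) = 3*y^2 + 14*y - 21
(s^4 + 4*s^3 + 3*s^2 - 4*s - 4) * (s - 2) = s^5 + 2*s^4 - 5*s^3 - 10*s^2 + 4*s + 8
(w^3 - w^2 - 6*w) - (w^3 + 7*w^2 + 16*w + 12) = -8*w^2 - 22*w - 12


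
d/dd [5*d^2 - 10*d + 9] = 10*d - 10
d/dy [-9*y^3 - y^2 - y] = -27*y^2 - 2*y - 1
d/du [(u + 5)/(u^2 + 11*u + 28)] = (u^2 + 11*u - (u + 5)*(2*u + 11) + 28)/(u^2 + 11*u + 28)^2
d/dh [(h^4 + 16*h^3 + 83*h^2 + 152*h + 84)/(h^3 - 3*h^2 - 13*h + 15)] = (h^6 - 6*h^5 - 170*h^4 - 660*h^3 - 155*h^2 + 2994*h + 3372)/(h^6 - 6*h^5 - 17*h^4 + 108*h^3 + 79*h^2 - 390*h + 225)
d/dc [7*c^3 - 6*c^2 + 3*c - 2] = 21*c^2 - 12*c + 3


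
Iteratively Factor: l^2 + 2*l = (l + 2)*(l)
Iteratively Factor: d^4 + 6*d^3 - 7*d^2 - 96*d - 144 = (d + 3)*(d^3 + 3*d^2 - 16*d - 48) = (d + 3)*(d + 4)*(d^2 - d - 12) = (d + 3)^2*(d + 4)*(d - 4)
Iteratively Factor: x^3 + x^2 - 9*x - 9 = (x + 3)*(x^2 - 2*x - 3) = (x + 1)*(x + 3)*(x - 3)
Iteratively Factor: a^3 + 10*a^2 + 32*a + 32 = (a + 4)*(a^2 + 6*a + 8) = (a + 2)*(a + 4)*(a + 4)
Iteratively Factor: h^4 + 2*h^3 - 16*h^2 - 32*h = (h + 2)*(h^3 - 16*h) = (h - 4)*(h + 2)*(h^2 + 4*h) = (h - 4)*(h + 2)*(h + 4)*(h)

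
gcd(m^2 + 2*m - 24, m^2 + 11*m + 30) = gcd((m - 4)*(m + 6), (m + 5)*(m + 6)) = m + 6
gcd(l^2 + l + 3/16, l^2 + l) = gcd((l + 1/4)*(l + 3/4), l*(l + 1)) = 1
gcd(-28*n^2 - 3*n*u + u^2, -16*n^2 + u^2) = 4*n + u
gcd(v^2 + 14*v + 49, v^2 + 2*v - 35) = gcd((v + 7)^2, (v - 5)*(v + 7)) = v + 7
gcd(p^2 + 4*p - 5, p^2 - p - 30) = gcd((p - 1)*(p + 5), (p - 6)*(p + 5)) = p + 5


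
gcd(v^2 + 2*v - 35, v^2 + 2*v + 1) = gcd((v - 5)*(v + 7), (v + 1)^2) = 1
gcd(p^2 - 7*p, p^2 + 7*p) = p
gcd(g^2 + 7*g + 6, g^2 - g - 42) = g + 6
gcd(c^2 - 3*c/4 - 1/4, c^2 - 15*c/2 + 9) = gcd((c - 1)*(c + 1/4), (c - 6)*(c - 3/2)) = 1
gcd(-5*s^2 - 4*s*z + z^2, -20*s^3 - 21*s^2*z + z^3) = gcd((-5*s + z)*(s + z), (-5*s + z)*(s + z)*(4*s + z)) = -5*s^2 - 4*s*z + z^2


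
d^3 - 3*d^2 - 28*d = d*(d - 7)*(d + 4)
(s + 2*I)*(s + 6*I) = s^2 + 8*I*s - 12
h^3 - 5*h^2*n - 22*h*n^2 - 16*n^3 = (h - 8*n)*(h + n)*(h + 2*n)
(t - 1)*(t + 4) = t^2 + 3*t - 4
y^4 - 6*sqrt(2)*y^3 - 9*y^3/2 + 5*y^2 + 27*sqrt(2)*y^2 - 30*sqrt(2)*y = y*(y - 5/2)*(y - 2)*(y - 6*sqrt(2))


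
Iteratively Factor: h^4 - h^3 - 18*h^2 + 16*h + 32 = (h - 4)*(h^3 + 3*h^2 - 6*h - 8) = (h - 4)*(h + 4)*(h^2 - h - 2) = (h - 4)*(h + 1)*(h + 4)*(h - 2)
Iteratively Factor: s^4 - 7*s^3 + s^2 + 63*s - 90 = (s - 2)*(s^3 - 5*s^2 - 9*s + 45) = (s - 3)*(s - 2)*(s^2 - 2*s - 15) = (s - 3)*(s - 2)*(s + 3)*(s - 5)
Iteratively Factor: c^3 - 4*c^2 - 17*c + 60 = (c - 3)*(c^2 - c - 20) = (c - 5)*(c - 3)*(c + 4)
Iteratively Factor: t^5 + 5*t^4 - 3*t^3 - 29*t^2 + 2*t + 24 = (t - 2)*(t^4 + 7*t^3 + 11*t^2 - 7*t - 12) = (t - 2)*(t + 3)*(t^3 + 4*t^2 - t - 4) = (t - 2)*(t - 1)*(t + 3)*(t^2 + 5*t + 4) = (t - 2)*(t - 1)*(t + 1)*(t + 3)*(t + 4)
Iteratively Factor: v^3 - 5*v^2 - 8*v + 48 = (v - 4)*(v^2 - v - 12) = (v - 4)*(v + 3)*(v - 4)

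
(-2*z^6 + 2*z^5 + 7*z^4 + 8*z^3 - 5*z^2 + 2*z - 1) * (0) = 0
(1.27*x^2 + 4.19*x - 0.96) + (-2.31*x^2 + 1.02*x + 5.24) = -1.04*x^2 + 5.21*x + 4.28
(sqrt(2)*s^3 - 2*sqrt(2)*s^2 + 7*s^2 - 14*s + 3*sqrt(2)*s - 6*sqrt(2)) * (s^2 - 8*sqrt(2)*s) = sqrt(2)*s^5 - 9*s^4 - 2*sqrt(2)*s^4 - 53*sqrt(2)*s^3 + 18*s^3 - 48*s^2 + 106*sqrt(2)*s^2 + 96*s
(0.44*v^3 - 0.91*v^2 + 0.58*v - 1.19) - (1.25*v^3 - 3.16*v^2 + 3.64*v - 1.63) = -0.81*v^3 + 2.25*v^2 - 3.06*v + 0.44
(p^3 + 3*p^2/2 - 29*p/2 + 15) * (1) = p^3 + 3*p^2/2 - 29*p/2 + 15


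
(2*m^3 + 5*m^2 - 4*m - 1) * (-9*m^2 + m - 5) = -18*m^5 - 43*m^4 + 31*m^3 - 20*m^2 + 19*m + 5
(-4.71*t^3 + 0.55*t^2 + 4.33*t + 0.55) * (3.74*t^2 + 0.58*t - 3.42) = -17.6154*t^5 - 0.674799999999999*t^4 + 32.6214*t^3 + 2.6874*t^2 - 14.4896*t - 1.881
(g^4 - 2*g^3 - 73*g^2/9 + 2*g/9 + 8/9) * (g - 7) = g^5 - 9*g^4 + 53*g^3/9 + 57*g^2 - 2*g/3 - 56/9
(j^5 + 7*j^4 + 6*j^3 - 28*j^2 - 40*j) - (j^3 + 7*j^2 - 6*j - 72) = j^5 + 7*j^4 + 5*j^3 - 35*j^2 - 34*j + 72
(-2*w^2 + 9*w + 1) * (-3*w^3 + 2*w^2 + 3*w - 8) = 6*w^5 - 31*w^4 + 9*w^3 + 45*w^2 - 69*w - 8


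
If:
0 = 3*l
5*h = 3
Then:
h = 3/5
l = 0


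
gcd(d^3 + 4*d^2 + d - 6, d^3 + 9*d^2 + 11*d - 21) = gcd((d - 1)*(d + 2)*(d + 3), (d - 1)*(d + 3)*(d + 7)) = d^2 + 2*d - 3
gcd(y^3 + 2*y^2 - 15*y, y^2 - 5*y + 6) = y - 3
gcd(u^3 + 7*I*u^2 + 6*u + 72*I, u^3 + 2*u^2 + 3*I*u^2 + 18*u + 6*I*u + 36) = u^2 + 3*I*u + 18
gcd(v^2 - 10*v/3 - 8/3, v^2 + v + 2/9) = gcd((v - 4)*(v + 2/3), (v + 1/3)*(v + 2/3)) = v + 2/3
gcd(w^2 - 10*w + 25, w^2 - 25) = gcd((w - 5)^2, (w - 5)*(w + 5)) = w - 5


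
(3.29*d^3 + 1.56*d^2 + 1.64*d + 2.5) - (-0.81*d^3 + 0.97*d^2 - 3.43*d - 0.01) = 4.1*d^3 + 0.59*d^2 + 5.07*d + 2.51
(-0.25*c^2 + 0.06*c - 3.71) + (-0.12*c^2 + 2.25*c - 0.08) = -0.37*c^2 + 2.31*c - 3.79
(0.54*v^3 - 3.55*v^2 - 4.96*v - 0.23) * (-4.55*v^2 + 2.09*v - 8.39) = -2.457*v^5 + 17.2811*v^4 + 10.6179*v^3 + 20.4646*v^2 + 41.1337*v + 1.9297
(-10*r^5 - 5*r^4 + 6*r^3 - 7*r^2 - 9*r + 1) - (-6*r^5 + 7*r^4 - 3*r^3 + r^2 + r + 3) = -4*r^5 - 12*r^4 + 9*r^3 - 8*r^2 - 10*r - 2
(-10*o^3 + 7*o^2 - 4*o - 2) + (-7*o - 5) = -10*o^3 + 7*o^2 - 11*o - 7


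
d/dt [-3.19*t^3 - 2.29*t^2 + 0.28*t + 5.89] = -9.57*t^2 - 4.58*t + 0.28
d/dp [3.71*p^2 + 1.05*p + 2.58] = 7.42*p + 1.05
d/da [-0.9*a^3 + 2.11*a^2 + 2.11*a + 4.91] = -2.7*a^2 + 4.22*a + 2.11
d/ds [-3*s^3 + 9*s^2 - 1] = 9*s*(2 - s)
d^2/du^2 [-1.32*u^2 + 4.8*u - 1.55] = -2.64000000000000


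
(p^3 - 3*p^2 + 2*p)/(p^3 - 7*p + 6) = p/(p + 3)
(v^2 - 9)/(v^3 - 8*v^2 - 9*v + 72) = 1/(v - 8)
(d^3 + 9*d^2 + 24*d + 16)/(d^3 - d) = (d^2 + 8*d + 16)/(d*(d - 1))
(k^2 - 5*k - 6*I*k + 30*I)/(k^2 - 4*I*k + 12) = (k - 5)/(k + 2*I)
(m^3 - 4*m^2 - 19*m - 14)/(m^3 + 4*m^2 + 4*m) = (m^2 - 6*m - 7)/(m*(m + 2))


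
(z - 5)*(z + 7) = z^2 + 2*z - 35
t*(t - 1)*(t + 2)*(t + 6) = t^4 + 7*t^3 + 4*t^2 - 12*t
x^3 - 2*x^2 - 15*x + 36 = (x - 3)^2*(x + 4)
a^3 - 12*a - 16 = (a - 4)*(a + 2)^2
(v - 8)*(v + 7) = v^2 - v - 56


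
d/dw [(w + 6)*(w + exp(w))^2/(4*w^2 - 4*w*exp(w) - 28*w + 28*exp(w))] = (w + exp(w))*((w + 6)*(w + exp(w))*(w*exp(w) - 2*w - 6*exp(w) + 7) + (w + 2*(w + 6)*(exp(w) + 1) + exp(w))*(w^2 - w*exp(w) - 7*w + 7*exp(w)))/(4*(w^2 - w*exp(w) - 7*w + 7*exp(w))^2)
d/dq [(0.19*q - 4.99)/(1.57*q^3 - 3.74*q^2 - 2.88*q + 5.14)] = (-0.5966*q^3 + 24.2135*q^2 - 37.3252*q - 13.3946)/(2.4649*q^6 - 11.7436*q^5 + 4.9444*q^4 + 37.682*q^3 - 30.1528*q^2 - 29.6064*q + 26.4196)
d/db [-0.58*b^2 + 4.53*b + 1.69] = 4.53 - 1.16*b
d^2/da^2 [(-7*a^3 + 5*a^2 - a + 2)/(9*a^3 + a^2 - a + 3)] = 4*(234*a^6 - 216*a^5 + 1107*a^4 - 396*a^3 + 66*a^2 - 174*a + 19)/(729*a^9 + 243*a^8 - 216*a^7 + 676*a^6 + 186*a^5 - 150*a^4 + 224*a^3 + 36*a^2 - 27*a + 27)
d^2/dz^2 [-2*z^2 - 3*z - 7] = -4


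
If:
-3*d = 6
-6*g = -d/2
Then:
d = -2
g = -1/6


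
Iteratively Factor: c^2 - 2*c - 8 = (c + 2)*(c - 4)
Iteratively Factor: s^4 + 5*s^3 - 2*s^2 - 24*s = (s + 4)*(s^3 + s^2 - 6*s) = (s + 3)*(s + 4)*(s^2 - 2*s) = s*(s + 3)*(s + 4)*(s - 2)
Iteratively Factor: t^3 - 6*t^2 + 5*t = (t - 5)*(t^2 - t) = (t - 5)*(t - 1)*(t)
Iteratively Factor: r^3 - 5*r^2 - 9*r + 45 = (r + 3)*(r^2 - 8*r + 15) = (r - 5)*(r + 3)*(r - 3)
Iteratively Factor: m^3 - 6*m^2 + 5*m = (m)*(m^2 - 6*m + 5) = m*(m - 5)*(m - 1)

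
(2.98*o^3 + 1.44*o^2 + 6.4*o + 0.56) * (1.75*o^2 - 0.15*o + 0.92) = 5.215*o^5 + 2.073*o^4 + 13.7256*o^3 + 1.3448*o^2 + 5.804*o + 0.5152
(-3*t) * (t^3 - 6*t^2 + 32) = -3*t^4 + 18*t^3 - 96*t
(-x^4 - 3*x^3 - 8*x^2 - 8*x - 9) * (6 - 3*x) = 3*x^5 + 3*x^4 + 6*x^3 - 24*x^2 - 21*x - 54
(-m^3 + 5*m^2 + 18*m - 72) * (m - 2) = -m^4 + 7*m^3 + 8*m^2 - 108*m + 144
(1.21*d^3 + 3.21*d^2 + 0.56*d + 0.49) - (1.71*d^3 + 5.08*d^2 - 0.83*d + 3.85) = -0.5*d^3 - 1.87*d^2 + 1.39*d - 3.36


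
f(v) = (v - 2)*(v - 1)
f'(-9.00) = -21.00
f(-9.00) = 110.00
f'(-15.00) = -33.00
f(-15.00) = 272.00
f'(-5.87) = -14.74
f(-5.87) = 54.07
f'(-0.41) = -3.82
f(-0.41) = 3.40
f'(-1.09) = -5.18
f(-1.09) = 6.46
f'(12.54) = 22.08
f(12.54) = 121.63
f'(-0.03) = -3.06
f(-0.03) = 2.09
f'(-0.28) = -3.56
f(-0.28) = 2.92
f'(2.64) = 2.28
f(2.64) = 1.05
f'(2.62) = 2.24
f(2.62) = 1.00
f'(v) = 2*v - 3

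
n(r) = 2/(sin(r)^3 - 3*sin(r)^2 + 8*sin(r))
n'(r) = 2*(-3*sin(r)^2*cos(r) + 6*sin(r)*cos(r) - 8*cos(r))/(sin(r)^3 - 3*sin(r)^2 + 8*sin(r))^2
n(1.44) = 0.34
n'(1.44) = -0.04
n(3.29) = -1.60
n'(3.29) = 11.30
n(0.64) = 0.51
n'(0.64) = -0.57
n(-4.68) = 0.33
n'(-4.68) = 0.01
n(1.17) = 0.36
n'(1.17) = -0.12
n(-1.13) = -0.19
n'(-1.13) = -0.12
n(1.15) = 0.36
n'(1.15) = -0.13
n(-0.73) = -0.29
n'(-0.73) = -0.41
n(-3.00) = -1.68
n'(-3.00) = 12.42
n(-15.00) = -0.30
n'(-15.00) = 0.44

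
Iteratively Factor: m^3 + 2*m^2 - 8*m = (m + 4)*(m^2 - 2*m) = m*(m + 4)*(m - 2)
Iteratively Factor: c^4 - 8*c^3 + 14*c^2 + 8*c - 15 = (c - 3)*(c^3 - 5*c^2 - c + 5) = (c - 5)*(c - 3)*(c^2 - 1) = (c - 5)*(c - 3)*(c + 1)*(c - 1)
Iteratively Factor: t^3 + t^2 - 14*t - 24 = (t - 4)*(t^2 + 5*t + 6) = (t - 4)*(t + 3)*(t + 2)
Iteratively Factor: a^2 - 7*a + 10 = (a - 2)*(a - 5)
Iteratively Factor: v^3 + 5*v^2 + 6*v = (v + 3)*(v^2 + 2*v) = v*(v + 3)*(v + 2)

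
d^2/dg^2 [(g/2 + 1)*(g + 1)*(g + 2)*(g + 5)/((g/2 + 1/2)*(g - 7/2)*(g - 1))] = 4*(325*g^3 - 327*g^2 - 1941*g + 3293)/(8*g^6 - 108*g^5 + 570*g^4 - 1485*g^3 + 1995*g^2 - 1323*g + 343)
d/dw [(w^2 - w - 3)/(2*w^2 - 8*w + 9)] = 3*(-2*w^2 + 10*w - 11)/(4*w^4 - 32*w^3 + 100*w^2 - 144*w + 81)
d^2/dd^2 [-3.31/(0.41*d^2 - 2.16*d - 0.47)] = (-1.112822*d^2 + 5.862672*d + 3.31*(0.82*d - 2.16)*(1.64*d - 4.32) + 1.275674)/(-0.41*d^2 + 2.16*d + 0.47)^3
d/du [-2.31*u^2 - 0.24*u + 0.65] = -4.62*u - 0.24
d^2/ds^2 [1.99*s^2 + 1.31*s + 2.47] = 3.98000000000000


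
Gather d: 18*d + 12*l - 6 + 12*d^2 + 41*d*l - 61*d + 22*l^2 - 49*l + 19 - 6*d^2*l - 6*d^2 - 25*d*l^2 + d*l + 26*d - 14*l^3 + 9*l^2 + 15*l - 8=d^2*(6 - 6*l) + d*(-25*l^2 + 42*l - 17) - 14*l^3 + 31*l^2 - 22*l + 5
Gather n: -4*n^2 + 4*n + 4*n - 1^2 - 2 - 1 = -4*n^2 + 8*n - 4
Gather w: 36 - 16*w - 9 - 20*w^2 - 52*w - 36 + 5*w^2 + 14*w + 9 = -15*w^2 - 54*w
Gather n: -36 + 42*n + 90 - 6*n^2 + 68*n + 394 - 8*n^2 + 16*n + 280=-14*n^2 + 126*n + 728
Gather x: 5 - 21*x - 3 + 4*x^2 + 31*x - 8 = 4*x^2 + 10*x - 6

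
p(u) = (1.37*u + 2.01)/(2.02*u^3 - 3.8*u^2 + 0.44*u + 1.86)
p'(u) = (1.37*u + 2.01)*(-6.06*u^2 + 7.6*u - 0.44)/(2.02*u^3 - 3.8*u^2 + 0.44*u + 1.86)^2 + 1.37/(2.02*u^3 - 3.8*u^2 + 0.44*u + 1.86) = (-5.5348*u^3 - 6.9746*u^2 + 15.276*u + 1.6638)/(4.0804*u^6 - 15.352*u^5 + 16.2176*u^4 + 4.1704*u^3 - 13.9424*u^2 + 1.6368*u + 3.4596)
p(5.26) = 0.05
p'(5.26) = -0.02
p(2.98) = 0.27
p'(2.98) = -0.31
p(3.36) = 0.18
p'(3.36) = -0.17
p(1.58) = 4.03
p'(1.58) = -12.52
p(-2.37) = 0.03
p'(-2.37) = -0.00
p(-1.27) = -0.03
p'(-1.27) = -0.22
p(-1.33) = -0.02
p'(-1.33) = -0.17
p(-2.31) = 0.03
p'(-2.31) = -0.00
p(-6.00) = 0.01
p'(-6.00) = 0.00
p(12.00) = 0.01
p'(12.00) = -0.00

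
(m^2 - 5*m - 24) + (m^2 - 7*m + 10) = 2*m^2 - 12*m - 14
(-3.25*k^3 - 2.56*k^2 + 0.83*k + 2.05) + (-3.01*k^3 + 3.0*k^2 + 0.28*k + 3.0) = -6.26*k^3 + 0.44*k^2 + 1.11*k + 5.05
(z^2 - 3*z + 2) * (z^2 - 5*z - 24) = z^4 - 8*z^3 - 7*z^2 + 62*z - 48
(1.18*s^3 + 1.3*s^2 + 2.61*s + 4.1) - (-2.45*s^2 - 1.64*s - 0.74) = 1.18*s^3 + 3.75*s^2 + 4.25*s + 4.84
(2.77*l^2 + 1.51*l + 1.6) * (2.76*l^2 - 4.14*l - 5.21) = 7.6452*l^4 - 7.3002*l^3 - 16.2671*l^2 - 14.4911*l - 8.336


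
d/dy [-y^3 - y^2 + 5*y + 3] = -3*y^2 - 2*y + 5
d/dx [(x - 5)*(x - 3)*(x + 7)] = 3*x^2 - 2*x - 41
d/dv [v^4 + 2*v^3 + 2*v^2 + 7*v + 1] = 4*v^3 + 6*v^2 + 4*v + 7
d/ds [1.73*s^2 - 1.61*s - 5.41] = 3.46*s - 1.61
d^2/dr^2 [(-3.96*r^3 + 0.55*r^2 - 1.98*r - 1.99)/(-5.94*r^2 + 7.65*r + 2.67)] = (2.27373675443232e-13*r^5 + 678.845772*r^3 + 854.258724*r^2 - 184.768452*r + 207.314784)/(209.584584*r^6 - 809.75862*r^5 + 760.249314*r^4 + 280.267695*r^3 - 341.728227*r^2 - 163.608255*r - 19.034163)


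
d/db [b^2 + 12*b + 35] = 2*b + 12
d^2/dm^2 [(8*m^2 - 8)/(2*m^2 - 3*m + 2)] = 16*(6*m^3 - 24*m^2 + 18*m - 1)/(8*m^6 - 36*m^5 + 78*m^4 - 99*m^3 + 78*m^2 - 36*m + 8)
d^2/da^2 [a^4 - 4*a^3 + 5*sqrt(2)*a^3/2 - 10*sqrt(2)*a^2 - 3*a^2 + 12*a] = 12*a^2 - 24*a + 15*sqrt(2)*a - 20*sqrt(2) - 6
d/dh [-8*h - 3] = -8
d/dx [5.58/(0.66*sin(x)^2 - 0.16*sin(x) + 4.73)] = (0.8928 - 7.3656*sin(x))*cos(x)/(0.66*sin(x)^2 - 0.16*sin(x) + 4.73)^2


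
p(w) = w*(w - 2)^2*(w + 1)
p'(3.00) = 31.00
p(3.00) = 12.00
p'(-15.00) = -15521.00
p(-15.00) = 60690.00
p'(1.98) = -0.23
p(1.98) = 0.00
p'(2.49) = 9.95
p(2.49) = 2.09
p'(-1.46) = -27.63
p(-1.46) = 8.04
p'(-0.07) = 3.95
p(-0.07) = -0.28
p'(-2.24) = -86.12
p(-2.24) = 49.93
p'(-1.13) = -13.26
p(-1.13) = 1.44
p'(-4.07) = -414.76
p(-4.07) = 460.37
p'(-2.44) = -107.69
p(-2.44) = 69.27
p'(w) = w*(w - 2)^2 + w*(w + 1)*(2*w - 4) + (w - 2)^2*(w + 1)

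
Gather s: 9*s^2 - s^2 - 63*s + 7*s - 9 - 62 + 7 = 8*s^2 - 56*s - 64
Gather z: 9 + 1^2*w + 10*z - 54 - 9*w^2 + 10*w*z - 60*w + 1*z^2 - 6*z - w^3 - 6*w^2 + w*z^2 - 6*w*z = -w^3 - 15*w^2 - 59*w + z^2*(w + 1) + z*(4*w + 4) - 45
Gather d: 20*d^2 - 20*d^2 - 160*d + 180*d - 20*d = 0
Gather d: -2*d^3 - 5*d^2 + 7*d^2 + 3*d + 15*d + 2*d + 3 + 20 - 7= -2*d^3 + 2*d^2 + 20*d + 16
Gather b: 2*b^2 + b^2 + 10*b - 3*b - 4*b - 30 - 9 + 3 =3*b^2 + 3*b - 36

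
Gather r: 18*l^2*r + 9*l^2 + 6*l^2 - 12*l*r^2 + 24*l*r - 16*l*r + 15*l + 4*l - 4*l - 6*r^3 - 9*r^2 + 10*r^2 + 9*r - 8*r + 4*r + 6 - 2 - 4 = 15*l^2 + 15*l - 6*r^3 + r^2*(1 - 12*l) + r*(18*l^2 + 8*l + 5)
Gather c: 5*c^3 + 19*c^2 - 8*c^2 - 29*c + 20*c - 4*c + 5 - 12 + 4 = 5*c^3 + 11*c^2 - 13*c - 3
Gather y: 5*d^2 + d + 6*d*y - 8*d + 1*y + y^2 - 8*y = 5*d^2 - 7*d + y^2 + y*(6*d - 7)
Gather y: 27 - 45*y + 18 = 45 - 45*y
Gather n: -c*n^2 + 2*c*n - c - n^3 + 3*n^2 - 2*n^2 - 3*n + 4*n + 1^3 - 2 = -c - n^3 + n^2*(1 - c) + n*(2*c + 1) - 1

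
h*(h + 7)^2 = h^3 + 14*h^2 + 49*h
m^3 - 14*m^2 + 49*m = m*(m - 7)^2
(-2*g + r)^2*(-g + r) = -4*g^3 + 8*g^2*r - 5*g*r^2 + r^3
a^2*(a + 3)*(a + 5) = a^4 + 8*a^3 + 15*a^2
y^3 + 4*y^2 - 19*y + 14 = (y - 2)*(y - 1)*(y + 7)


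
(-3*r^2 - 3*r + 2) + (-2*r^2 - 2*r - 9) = -5*r^2 - 5*r - 7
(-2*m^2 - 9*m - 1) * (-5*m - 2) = 10*m^3 + 49*m^2 + 23*m + 2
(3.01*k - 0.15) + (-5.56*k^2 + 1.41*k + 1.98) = -5.56*k^2 + 4.42*k + 1.83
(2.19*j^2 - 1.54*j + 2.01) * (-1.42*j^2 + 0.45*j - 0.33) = -3.1098*j^4 + 3.1723*j^3 - 4.2699*j^2 + 1.4127*j - 0.6633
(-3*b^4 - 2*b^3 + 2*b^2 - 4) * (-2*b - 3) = 6*b^5 + 13*b^4 + 2*b^3 - 6*b^2 + 8*b + 12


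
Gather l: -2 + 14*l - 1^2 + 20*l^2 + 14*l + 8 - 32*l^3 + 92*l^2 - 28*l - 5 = -32*l^3 + 112*l^2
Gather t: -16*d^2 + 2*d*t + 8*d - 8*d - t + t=-16*d^2 + 2*d*t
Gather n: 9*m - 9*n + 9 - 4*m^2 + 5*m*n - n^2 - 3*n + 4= -4*m^2 + 9*m - n^2 + n*(5*m - 12) + 13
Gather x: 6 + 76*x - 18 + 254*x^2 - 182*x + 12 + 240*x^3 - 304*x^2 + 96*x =240*x^3 - 50*x^2 - 10*x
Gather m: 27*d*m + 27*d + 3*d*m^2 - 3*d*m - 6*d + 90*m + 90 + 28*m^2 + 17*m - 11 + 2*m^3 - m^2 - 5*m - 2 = 21*d + 2*m^3 + m^2*(3*d + 27) + m*(24*d + 102) + 77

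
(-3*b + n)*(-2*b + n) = 6*b^2 - 5*b*n + n^2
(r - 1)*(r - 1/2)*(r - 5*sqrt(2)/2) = r^3 - 5*sqrt(2)*r^2/2 - 3*r^2/2 + r/2 + 15*sqrt(2)*r/4 - 5*sqrt(2)/4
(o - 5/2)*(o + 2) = o^2 - o/2 - 5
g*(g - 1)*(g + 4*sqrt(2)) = g^3 - g^2 + 4*sqrt(2)*g^2 - 4*sqrt(2)*g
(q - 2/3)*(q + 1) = q^2 + q/3 - 2/3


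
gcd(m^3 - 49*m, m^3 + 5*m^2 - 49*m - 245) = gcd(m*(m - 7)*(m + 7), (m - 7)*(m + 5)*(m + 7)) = m^2 - 49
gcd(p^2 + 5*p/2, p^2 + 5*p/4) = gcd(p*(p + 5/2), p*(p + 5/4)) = p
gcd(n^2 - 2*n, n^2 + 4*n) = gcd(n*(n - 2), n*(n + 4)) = n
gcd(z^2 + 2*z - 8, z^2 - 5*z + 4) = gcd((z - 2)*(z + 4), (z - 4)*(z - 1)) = 1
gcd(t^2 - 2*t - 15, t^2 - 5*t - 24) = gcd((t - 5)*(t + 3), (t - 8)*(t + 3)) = t + 3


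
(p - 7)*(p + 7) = p^2 - 49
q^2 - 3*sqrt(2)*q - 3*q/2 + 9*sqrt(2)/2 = (q - 3/2)*(q - 3*sqrt(2))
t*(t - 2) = t^2 - 2*t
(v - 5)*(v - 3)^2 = v^3 - 11*v^2 + 39*v - 45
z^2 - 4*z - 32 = (z - 8)*(z + 4)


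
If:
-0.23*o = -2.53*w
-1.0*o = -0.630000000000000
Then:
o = 0.63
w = 0.06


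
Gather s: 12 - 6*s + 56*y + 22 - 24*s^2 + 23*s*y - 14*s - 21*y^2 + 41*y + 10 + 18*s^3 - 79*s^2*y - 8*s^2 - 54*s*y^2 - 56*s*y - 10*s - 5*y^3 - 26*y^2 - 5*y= 18*s^3 + s^2*(-79*y - 32) + s*(-54*y^2 - 33*y - 30) - 5*y^3 - 47*y^2 + 92*y + 44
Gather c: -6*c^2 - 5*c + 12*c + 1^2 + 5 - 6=-6*c^2 + 7*c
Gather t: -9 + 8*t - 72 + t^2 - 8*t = t^2 - 81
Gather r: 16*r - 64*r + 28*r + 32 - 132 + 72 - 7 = -20*r - 35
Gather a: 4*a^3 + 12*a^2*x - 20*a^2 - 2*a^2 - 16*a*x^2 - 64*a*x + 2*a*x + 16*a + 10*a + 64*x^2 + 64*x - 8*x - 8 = 4*a^3 + a^2*(12*x - 22) + a*(-16*x^2 - 62*x + 26) + 64*x^2 + 56*x - 8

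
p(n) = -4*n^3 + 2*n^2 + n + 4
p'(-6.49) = -530.40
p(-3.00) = 127.00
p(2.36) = -35.08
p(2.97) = -80.18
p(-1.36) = 16.40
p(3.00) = -83.00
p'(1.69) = -26.51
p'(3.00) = -95.00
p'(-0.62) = -6.09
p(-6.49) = 1175.19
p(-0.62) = 5.10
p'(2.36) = -56.40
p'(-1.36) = -26.64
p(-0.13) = 3.91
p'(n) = -12*n^2 + 4*n + 1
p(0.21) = 4.26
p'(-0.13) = 0.28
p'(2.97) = -92.97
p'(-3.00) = -119.00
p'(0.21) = 1.31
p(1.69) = -7.91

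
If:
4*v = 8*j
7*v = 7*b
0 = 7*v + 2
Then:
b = -2/7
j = -1/7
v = -2/7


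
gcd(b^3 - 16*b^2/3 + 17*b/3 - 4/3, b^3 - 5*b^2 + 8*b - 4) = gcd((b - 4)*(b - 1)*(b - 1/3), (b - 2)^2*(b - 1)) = b - 1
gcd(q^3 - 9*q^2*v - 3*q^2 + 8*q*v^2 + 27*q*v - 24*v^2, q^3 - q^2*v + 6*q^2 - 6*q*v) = q - v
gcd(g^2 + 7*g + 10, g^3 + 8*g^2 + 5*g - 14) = g + 2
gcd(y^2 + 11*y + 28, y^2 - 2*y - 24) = y + 4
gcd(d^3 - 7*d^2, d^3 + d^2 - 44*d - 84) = d - 7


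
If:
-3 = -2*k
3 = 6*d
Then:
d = 1/2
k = 3/2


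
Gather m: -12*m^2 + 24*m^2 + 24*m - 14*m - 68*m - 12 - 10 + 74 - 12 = 12*m^2 - 58*m + 40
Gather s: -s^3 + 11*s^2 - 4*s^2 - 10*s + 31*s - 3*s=-s^3 + 7*s^2 + 18*s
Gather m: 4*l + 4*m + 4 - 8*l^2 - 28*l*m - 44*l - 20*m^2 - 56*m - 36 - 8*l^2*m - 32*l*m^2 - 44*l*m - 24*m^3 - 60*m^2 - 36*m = -8*l^2 - 40*l - 24*m^3 + m^2*(-32*l - 80) + m*(-8*l^2 - 72*l - 88) - 32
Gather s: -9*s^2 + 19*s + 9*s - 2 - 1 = -9*s^2 + 28*s - 3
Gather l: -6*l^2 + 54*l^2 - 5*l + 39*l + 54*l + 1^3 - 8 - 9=48*l^2 + 88*l - 16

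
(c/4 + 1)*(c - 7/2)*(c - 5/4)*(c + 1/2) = c^4/4 - c^3/16 - 15*c^2/4 + 163*c/64 + 35/16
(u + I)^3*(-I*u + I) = -I*u^4 + 3*u^3 + I*u^3 - 3*u^2 + 3*I*u^2 - u - 3*I*u + 1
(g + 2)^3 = g^3 + 6*g^2 + 12*g + 8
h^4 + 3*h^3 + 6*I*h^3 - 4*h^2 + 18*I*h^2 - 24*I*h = h*(h - 1)*(h + 4)*(h + 6*I)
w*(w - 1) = w^2 - w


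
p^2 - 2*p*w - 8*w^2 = (p - 4*w)*(p + 2*w)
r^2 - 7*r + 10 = (r - 5)*(r - 2)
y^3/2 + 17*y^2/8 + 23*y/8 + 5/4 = (y/2 + 1/2)*(y + 5/4)*(y + 2)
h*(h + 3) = h^2 + 3*h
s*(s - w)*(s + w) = s^3 - s*w^2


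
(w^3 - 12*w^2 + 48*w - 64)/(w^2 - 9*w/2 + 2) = 2*(w^2 - 8*w + 16)/(2*w - 1)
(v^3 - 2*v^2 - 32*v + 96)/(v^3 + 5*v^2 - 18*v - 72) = (v - 4)/(v + 3)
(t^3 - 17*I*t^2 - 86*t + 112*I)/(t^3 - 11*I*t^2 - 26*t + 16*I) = (t - 7*I)/(t - I)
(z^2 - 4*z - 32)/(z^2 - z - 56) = (z + 4)/(z + 7)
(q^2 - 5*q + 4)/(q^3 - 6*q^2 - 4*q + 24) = (q^2 - 5*q + 4)/(q^3 - 6*q^2 - 4*q + 24)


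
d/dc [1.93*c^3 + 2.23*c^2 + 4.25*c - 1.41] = 5.79*c^2 + 4.46*c + 4.25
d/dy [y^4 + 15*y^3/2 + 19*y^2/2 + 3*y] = 4*y^3 + 45*y^2/2 + 19*y + 3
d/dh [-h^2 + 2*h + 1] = 2 - 2*h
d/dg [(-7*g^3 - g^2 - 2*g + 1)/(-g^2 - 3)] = (7*g^4 + 61*g^2 + 8*g + 6)/(g^4 + 6*g^2 + 9)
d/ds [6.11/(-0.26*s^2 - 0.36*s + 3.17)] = (3.1772*s + 2.1996)/(0.26*s^2 + 0.36*s - 3.17)^2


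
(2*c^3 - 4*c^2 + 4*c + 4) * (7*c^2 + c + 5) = 14*c^5 - 26*c^4 + 34*c^3 + 12*c^2 + 24*c + 20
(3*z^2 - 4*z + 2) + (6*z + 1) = 3*z^2 + 2*z + 3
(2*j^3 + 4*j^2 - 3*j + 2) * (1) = 2*j^3 + 4*j^2 - 3*j + 2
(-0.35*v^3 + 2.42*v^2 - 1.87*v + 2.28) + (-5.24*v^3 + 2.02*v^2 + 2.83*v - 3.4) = -5.59*v^3 + 4.44*v^2 + 0.96*v - 1.12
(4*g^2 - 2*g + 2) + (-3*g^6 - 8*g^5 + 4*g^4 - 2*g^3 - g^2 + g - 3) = -3*g^6 - 8*g^5 + 4*g^4 - 2*g^3 + 3*g^2 - g - 1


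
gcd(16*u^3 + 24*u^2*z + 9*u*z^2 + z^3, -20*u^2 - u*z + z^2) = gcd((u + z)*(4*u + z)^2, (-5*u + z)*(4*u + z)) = 4*u + z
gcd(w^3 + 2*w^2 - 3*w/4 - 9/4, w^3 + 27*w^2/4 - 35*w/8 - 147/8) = w + 3/2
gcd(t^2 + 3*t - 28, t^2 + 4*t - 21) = t + 7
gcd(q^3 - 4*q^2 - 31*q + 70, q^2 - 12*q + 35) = q - 7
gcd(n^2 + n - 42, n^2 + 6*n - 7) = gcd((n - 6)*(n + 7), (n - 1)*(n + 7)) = n + 7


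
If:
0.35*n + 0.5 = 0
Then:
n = -1.43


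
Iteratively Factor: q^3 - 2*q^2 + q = (q - 1)*(q^2 - q) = (q - 1)^2*(q)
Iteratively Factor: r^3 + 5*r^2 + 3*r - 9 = (r + 3)*(r^2 + 2*r - 3) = (r + 3)^2*(r - 1)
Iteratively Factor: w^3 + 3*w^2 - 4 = (w - 1)*(w^2 + 4*w + 4) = (w - 1)*(w + 2)*(w + 2)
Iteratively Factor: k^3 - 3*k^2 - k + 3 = (k - 1)*(k^2 - 2*k - 3) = (k - 3)*(k - 1)*(k + 1)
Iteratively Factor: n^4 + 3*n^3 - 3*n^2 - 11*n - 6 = (n + 1)*(n^3 + 2*n^2 - 5*n - 6) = (n - 2)*(n + 1)*(n^2 + 4*n + 3) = (n - 2)*(n + 1)^2*(n + 3)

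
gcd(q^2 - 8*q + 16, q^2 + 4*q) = 1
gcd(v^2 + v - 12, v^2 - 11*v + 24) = v - 3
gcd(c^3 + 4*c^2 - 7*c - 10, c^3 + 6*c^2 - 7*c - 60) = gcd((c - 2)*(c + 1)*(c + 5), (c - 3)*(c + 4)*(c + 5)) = c + 5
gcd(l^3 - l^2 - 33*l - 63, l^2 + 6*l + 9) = l^2 + 6*l + 9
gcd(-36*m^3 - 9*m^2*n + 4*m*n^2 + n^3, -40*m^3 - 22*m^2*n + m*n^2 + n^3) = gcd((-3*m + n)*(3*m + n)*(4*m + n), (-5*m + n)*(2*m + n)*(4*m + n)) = 4*m + n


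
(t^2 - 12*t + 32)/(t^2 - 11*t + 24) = (t - 4)/(t - 3)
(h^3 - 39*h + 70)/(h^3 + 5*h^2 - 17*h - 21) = (h^2 - 7*h + 10)/(h^2 - 2*h - 3)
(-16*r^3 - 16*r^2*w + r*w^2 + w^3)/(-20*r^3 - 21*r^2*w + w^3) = (4*r - w)/(5*r - w)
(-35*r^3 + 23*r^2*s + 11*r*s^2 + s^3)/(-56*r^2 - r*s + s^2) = (5*r^2 - 4*r*s - s^2)/(8*r - s)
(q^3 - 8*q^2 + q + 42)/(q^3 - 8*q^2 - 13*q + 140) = (q^2 - q - 6)/(q^2 - q - 20)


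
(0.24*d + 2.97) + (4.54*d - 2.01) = 4.78*d + 0.96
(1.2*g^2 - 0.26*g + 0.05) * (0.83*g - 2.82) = 0.996*g^3 - 3.5998*g^2 + 0.7747*g - 0.141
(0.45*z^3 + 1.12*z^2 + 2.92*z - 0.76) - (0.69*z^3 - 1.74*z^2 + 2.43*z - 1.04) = -0.24*z^3 + 2.86*z^2 + 0.49*z + 0.28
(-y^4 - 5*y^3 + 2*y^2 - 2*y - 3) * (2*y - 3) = -2*y^5 - 7*y^4 + 19*y^3 - 10*y^2 + 9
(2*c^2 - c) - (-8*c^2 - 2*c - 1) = 10*c^2 + c + 1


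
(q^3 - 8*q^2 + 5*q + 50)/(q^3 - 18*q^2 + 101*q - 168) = (q^3 - 8*q^2 + 5*q + 50)/(q^3 - 18*q^2 + 101*q - 168)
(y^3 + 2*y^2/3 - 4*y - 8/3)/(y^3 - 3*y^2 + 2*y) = (3*y^2 + 8*y + 4)/(3*y*(y - 1))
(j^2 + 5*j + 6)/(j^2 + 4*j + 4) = (j + 3)/(j + 2)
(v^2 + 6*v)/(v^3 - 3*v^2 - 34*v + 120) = v/(v^2 - 9*v + 20)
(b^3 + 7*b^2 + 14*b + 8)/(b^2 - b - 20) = (b^2 + 3*b + 2)/(b - 5)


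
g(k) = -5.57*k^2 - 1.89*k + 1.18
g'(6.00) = -68.73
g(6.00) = -210.68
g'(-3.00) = 31.53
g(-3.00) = -43.28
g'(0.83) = -11.14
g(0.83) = -4.23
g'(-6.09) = 65.95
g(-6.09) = -193.89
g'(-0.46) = 3.23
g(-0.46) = 0.87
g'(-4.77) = 51.25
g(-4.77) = -116.54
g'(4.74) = -54.69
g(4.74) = -132.92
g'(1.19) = -15.15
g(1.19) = -8.96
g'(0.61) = -8.69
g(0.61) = -2.05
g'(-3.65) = 38.77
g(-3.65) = -66.13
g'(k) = -11.14*k - 1.89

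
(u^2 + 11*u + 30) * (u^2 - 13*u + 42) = u^4 - 2*u^3 - 71*u^2 + 72*u + 1260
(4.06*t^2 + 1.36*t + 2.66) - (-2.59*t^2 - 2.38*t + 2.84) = 6.65*t^2 + 3.74*t - 0.18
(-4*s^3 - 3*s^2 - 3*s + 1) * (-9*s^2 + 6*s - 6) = 36*s^5 + 3*s^4 + 33*s^3 - 9*s^2 + 24*s - 6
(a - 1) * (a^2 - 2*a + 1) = a^3 - 3*a^2 + 3*a - 1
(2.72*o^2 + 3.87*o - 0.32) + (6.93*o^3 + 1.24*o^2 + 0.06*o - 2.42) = 6.93*o^3 + 3.96*o^2 + 3.93*o - 2.74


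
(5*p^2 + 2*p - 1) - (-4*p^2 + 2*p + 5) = 9*p^2 - 6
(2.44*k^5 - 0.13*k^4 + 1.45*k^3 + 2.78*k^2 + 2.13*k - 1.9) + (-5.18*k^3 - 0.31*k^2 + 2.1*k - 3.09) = 2.44*k^5 - 0.13*k^4 - 3.73*k^3 + 2.47*k^2 + 4.23*k - 4.99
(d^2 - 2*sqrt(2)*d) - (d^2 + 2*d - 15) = -2*sqrt(2)*d - 2*d + 15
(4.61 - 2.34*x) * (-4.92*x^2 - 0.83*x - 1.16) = 11.5128*x^3 - 20.739*x^2 - 1.1119*x - 5.3476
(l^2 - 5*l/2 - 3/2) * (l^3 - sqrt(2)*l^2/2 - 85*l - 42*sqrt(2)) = l^5 - 5*l^4/2 - sqrt(2)*l^4/2 - 173*l^3/2 + 5*sqrt(2)*l^3/4 - 165*sqrt(2)*l^2/4 + 425*l^2/2 + 255*l/2 + 105*sqrt(2)*l + 63*sqrt(2)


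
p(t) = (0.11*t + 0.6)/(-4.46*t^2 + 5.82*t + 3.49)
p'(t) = (0.11*t + 0.6)*(8.92*t - 5.82)/(-4.46*t^2 + 5.82*t + 3.49)^2 + 0.11/(-4.46*t^2 + 5.82*t + 3.49)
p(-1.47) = -0.03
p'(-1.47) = -0.05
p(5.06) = -0.01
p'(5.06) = 0.01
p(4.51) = -0.02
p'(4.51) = 0.01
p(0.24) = 0.14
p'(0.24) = -0.08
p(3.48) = -0.03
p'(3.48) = 0.02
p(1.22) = 0.19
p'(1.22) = 0.27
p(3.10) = -0.04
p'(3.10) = 0.04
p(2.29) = -0.13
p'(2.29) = 0.27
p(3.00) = -0.05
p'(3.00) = 0.05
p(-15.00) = 0.00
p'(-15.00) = 0.00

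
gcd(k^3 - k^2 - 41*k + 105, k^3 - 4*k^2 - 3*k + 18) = k - 3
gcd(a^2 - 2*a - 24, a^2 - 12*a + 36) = a - 6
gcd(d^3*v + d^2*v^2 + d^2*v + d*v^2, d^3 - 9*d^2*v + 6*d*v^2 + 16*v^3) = d + v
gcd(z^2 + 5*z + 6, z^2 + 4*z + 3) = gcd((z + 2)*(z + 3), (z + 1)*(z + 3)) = z + 3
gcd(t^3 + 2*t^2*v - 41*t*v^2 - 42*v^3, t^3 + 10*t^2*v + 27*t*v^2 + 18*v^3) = t + v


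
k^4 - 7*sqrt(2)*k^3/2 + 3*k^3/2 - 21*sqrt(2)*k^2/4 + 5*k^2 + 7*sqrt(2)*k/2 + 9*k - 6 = (k - 1/2)*(k + 2)*(k - 2*sqrt(2))*(k - 3*sqrt(2)/2)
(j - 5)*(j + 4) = j^2 - j - 20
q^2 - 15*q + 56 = (q - 8)*(q - 7)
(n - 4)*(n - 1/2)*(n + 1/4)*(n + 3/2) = n^4 - 11*n^3/4 - 11*n^2/2 + 29*n/16 + 3/4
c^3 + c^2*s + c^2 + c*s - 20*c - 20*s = (c - 4)*(c + 5)*(c + s)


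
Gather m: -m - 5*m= -6*m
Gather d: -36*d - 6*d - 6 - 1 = -42*d - 7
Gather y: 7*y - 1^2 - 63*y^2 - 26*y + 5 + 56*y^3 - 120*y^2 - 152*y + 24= 56*y^3 - 183*y^2 - 171*y + 28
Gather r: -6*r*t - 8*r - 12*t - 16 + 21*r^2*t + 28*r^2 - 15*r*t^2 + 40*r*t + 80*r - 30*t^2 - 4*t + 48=r^2*(21*t + 28) + r*(-15*t^2 + 34*t + 72) - 30*t^2 - 16*t + 32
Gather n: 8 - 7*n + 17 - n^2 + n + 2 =-n^2 - 6*n + 27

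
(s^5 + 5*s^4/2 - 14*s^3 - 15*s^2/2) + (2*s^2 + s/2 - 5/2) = s^5 + 5*s^4/2 - 14*s^3 - 11*s^2/2 + s/2 - 5/2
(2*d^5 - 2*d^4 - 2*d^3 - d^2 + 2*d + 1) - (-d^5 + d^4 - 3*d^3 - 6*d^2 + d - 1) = 3*d^5 - 3*d^4 + d^3 + 5*d^2 + d + 2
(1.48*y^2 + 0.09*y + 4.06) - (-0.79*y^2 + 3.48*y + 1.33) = 2.27*y^2 - 3.39*y + 2.73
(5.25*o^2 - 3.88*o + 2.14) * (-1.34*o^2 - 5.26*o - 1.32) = -7.035*o^4 - 22.4158*o^3 + 10.6112*o^2 - 6.1348*o - 2.8248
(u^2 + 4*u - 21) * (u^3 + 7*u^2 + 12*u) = u^5 + 11*u^4 + 19*u^3 - 99*u^2 - 252*u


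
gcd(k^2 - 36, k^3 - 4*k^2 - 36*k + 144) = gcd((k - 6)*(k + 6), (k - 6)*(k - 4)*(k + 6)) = k^2 - 36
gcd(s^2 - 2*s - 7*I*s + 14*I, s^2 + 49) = s - 7*I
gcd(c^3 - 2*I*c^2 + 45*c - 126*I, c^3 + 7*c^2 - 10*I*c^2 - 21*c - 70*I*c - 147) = c - 3*I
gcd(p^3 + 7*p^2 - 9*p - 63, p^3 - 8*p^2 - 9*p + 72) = p^2 - 9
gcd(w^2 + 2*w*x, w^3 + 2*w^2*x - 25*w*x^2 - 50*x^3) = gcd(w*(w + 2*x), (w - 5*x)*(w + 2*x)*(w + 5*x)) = w + 2*x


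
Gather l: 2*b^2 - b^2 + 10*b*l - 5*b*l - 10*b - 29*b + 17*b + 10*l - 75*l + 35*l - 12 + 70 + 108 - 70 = b^2 - 22*b + l*(5*b - 30) + 96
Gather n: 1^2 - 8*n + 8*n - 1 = 0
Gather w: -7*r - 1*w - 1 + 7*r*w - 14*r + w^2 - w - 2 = -21*r + w^2 + w*(7*r - 2) - 3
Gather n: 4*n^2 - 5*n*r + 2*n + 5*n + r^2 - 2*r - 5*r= 4*n^2 + n*(7 - 5*r) + r^2 - 7*r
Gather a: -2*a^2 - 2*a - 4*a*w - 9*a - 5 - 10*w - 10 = -2*a^2 + a*(-4*w - 11) - 10*w - 15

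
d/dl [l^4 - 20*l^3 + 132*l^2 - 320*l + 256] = 4*l^3 - 60*l^2 + 264*l - 320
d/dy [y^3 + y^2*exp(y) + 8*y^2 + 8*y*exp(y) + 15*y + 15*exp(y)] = y^2*exp(y) + 3*y^2 + 10*y*exp(y) + 16*y + 23*exp(y) + 15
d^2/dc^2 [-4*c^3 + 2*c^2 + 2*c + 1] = 4 - 24*c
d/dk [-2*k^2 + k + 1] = 1 - 4*k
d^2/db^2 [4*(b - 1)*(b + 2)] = 8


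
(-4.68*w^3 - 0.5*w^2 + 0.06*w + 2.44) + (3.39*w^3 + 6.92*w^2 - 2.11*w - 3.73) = -1.29*w^3 + 6.42*w^2 - 2.05*w - 1.29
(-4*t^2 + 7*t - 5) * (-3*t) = 12*t^3 - 21*t^2 + 15*t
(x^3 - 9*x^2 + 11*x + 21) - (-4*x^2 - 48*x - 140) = x^3 - 5*x^2 + 59*x + 161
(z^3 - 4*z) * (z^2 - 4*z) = z^5 - 4*z^4 - 4*z^3 + 16*z^2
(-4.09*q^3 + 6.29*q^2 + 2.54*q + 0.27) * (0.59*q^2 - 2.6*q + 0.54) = -2.4131*q^5 + 14.3451*q^4 - 17.064*q^3 - 3.0481*q^2 + 0.6696*q + 0.1458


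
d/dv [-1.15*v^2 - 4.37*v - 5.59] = -2.3*v - 4.37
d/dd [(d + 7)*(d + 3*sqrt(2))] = 2*d + 3*sqrt(2) + 7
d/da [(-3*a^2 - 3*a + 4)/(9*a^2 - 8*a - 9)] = (51*a^2 - 18*a + 59)/(81*a^4 - 144*a^3 - 98*a^2 + 144*a + 81)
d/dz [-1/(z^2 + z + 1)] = (2*z + 1)/(z^2 + z + 1)^2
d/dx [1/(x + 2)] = -1/(x + 2)^2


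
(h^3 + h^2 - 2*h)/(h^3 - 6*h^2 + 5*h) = (h + 2)/(h - 5)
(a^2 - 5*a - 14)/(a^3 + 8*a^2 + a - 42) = (a^2 - 5*a - 14)/(a^3 + 8*a^2 + a - 42)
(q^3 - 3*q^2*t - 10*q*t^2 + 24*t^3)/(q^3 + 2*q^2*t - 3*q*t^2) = (q^2 - 6*q*t + 8*t^2)/(q*(q - t))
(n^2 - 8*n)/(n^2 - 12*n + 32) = n/(n - 4)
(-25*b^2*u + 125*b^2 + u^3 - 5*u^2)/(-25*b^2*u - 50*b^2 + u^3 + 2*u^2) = (u - 5)/(u + 2)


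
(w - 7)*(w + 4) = w^2 - 3*w - 28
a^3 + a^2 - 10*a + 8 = (a - 2)*(a - 1)*(a + 4)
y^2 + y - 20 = (y - 4)*(y + 5)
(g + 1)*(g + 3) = g^2 + 4*g + 3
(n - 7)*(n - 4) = n^2 - 11*n + 28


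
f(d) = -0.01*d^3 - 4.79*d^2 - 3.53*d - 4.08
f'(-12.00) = 107.11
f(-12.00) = -634.20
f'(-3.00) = 24.94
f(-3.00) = -36.33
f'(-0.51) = 1.35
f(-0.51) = -3.52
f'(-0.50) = 1.25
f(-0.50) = -3.51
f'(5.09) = -53.07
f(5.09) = -147.47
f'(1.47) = -17.68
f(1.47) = -19.65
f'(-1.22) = 8.11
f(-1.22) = -6.88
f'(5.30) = -55.15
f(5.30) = -158.83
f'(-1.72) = 12.86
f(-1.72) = -12.13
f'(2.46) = -27.28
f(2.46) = -41.90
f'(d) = -0.03*d^2 - 9.58*d - 3.53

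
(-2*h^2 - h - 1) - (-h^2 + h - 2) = -h^2 - 2*h + 1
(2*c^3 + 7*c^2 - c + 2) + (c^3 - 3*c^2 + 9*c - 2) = 3*c^3 + 4*c^2 + 8*c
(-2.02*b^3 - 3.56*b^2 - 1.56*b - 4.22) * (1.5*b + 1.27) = -3.03*b^4 - 7.9054*b^3 - 6.8612*b^2 - 8.3112*b - 5.3594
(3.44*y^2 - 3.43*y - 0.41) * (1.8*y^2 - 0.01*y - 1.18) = 6.192*y^4 - 6.2084*y^3 - 4.7629*y^2 + 4.0515*y + 0.4838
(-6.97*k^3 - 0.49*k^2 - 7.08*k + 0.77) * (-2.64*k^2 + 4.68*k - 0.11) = 18.4008*k^5 - 31.326*k^4 + 17.1647*k^3 - 35.1133*k^2 + 4.3824*k - 0.0847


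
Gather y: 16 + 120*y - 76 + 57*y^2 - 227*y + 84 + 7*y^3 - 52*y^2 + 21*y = 7*y^3 + 5*y^2 - 86*y + 24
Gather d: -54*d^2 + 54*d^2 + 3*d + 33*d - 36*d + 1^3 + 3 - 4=0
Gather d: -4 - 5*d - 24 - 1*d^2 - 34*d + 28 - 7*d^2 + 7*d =-8*d^2 - 32*d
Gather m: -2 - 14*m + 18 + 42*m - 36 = 28*m - 20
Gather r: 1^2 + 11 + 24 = 36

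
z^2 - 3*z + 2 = (z - 2)*(z - 1)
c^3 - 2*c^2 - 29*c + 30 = (c - 6)*(c - 1)*(c + 5)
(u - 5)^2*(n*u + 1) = n*u^3 - 10*n*u^2 + 25*n*u + u^2 - 10*u + 25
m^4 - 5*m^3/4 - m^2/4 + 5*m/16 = m*(m - 5/4)*(m - 1/2)*(m + 1/2)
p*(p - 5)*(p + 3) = p^3 - 2*p^2 - 15*p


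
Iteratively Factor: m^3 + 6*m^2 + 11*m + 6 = (m + 1)*(m^2 + 5*m + 6) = (m + 1)*(m + 3)*(m + 2)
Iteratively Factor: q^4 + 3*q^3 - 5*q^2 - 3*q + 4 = (q - 1)*(q^3 + 4*q^2 - q - 4) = (q - 1)*(q + 1)*(q^2 + 3*q - 4) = (q - 1)*(q + 1)*(q + 4)*(q - 1)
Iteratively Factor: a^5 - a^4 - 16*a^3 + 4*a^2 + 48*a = (a - 2)*(a^4 + a^3 - 14*a^2 - 24*a) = a*(a - 2)*(a^3 + a^2 - 14*a - 24) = a*(a - 2)*(a + 2)*(a^2 - a - 12) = a*(a - 2)*(a + 2)*(a + 3)*(a - 4)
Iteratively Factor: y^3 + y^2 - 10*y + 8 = (y - 1)*(y^2 + 2*y - 8) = (y - 1)*(y + 4)*(y - 2)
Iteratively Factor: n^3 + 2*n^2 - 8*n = (n + 4)*(n^2 - 2*n) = (n - 2)*(n + 4)*(n)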